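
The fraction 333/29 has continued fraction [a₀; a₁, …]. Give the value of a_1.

Run the Euclidean algorithm, recording each quotient:
333 ÷ 29 → quotient 11, remainder 14
29 ÷ 14 → quotient 2, remainder 1

2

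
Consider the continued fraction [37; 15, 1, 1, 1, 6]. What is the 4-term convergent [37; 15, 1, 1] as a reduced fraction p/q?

Starting at the tail and folding back:
Start with 1.
1 + 1/(1/1) = 1 + 1/1 = 2/1
15 + 1/(2/1) = 15 + 1/2 = 31/2
37 + 1/(31/2) = 37 + 2/31 = 1149/31

1149/31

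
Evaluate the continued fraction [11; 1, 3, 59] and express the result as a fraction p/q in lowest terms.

2785/237

Start with 59.
3 + 1/(59/1) = 3 + 1/59 = 178/59
1 + 1/(178/59) = 1 + 59/178 = 237/178
11 + 1/(237/178) = 11 + 178/237 = 2785/237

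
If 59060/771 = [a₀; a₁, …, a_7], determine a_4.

1

Run the Euclidean algorithm, recording each quotient:
59060 ÷ 771 → quotient 76, remainder 464
771 ÷ 464 → quotient 1, remainder 307
464 ÷ 307 → quotient 1, remainder 157
307 ÷ 157 → quotient 1, remainder 150
157 ÷ 150 → quotient 1, remainder 7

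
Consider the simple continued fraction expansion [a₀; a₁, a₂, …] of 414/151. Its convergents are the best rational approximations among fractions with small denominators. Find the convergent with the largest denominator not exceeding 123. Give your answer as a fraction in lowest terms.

a_0 = 2: 2/1  (≤ bound)
a_1 = 1: 3/1  (≤ bound)
a_2 = 2: 8/3  (≤ bound)
a_3 = 1: 11/4  (≤ bound)
a_4 = 6: 74/27  (≤ bound)
a_5 = 1: 85/31  (≤ bound)
a_6 = 4: 414/151  (> 123, stop)

85/31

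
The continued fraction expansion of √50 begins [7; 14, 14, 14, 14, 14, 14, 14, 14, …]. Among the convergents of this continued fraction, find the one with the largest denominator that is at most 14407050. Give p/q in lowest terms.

54608393/7722793

List convergents until the denominator exceeds the bound:
a_0 = 7: 7/1  (≤ bound)
a_1 = 14: 99/14  (≤ bound)
a_2 = 14: 1393/197  (≤ bound)
a_3 = 14: 19601/2772  (≤ bound)
a_4 = 14: 275807/39005  (≤ bound)
a_5 = 14: 3880899/548842  (≤ bound)
a_6 = 14: 54608393/7722793  (≤ bound)
a_7 = 14: 768398401/108667944  (> 14407050, stop)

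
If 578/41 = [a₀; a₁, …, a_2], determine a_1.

10

578 = 14·41 + 4, so a_0 = 14
41 = 10·4 + 1, so a_1 = 10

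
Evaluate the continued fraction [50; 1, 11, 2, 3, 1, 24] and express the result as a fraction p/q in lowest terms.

141302/2775

Build up convergents one term at a time:
a_0 = 50: 50/1
a_1 = 1: 51/1
a_2 = 11: 611/12
a_3 = 2: 1273/25
a_4 = 3: 4430/87
a_5 = 1: 5703/112
a_6 = 24: 141302/2775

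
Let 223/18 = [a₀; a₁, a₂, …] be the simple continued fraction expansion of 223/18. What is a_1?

Repeatedly divide and take the remainder:
223 = 12·18 + 7, so a_0 = 12
18 = 2·7 + 4, so a_1 = 2

2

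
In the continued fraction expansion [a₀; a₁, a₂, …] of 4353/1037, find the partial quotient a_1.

4353 ÷ 1037 → quotient 4, remainder 205
1037 ÷ 205 → quotient 5, remainder 12

5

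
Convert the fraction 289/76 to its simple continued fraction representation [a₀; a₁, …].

Repeatedly divide and take the remainder:
289 = 3·76 + 61, so a_0 = 3
76 = 1·61 + 15, so a_1 = 1
61 = 4·15 + 1, so a_2 = 4
15 = 15·1 + 0, so a_3 = 15

[3; 1, 4, 15]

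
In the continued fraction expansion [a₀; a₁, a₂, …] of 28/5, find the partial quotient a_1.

Apply division with remainder until the remainder is 0:
⌊28/5⌋ = 5, remainder 3
⌊5/3⌋ = 1, remainder 2

1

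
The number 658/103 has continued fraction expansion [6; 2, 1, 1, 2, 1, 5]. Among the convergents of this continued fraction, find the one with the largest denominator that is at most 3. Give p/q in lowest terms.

19/3

List convergents until the denominator exceeds the bound:
a_0 = 6: 6/1  (≤ bound)
a_1 = 2: 13/2  (≤ bound)
a_2 = 1: 19/3  (≤ bound)
a_3 = 1: 32/5  (> 3, stop)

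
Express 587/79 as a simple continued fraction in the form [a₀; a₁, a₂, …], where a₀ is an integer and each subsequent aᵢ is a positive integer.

Repeatedly divide and take the remainder:
587 ÷ 79 → quotient 7, remainder 34
79 ÷ 34 → quotient 2, remainder 11
34 ÷ 11 → quotient 3, remainder 1
11 ÷ 1 → quotient 11, remainder 0

[7; 2, 3, 11]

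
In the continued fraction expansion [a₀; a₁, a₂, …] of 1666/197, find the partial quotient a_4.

2

1666 = 8·197 + 90, so a_0 = 8
197 = 2·90 + 17, so a_1 = 2
90 = 5·17 + 5, so a_2 = 5
17 = 3·5 + 2, so a_3 = 3
5 = 2·2 + 1, so a_4 = 2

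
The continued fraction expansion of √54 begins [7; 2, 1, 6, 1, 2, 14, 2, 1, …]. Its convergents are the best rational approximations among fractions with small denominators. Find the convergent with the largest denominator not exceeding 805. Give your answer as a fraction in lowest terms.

485/66

a_0 = 7: 7/1  (≤ bound)
a_1 = 2: 15/2  (≤ bound)
a_2 = 1: 22/3  (≤ bound)
a_3 = 6: 147/20  (≤ bound)
a_4 = 1: 169/23  (≤ bound)
a_5 = 2: 485/66  (≤ bound)
a_6 = 14: 6959/947  (> 805, stop)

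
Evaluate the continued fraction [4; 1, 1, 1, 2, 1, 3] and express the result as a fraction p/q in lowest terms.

a_0 = 4: 4/1
a_1 = 1: 5/1
a_2 = 1: 9/2
a_3 = 1: 14/3
a_4 = 2: 37/8
a_5 = 1: 51/11
a_6 = 3: 190/41

190/41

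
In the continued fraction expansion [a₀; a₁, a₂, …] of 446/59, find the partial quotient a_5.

446 = 7·59 + 33, so a_0 = 7
59 = 1·33 + 26, so a_1 = 1
33 = 1·26 + 7, so a_2 = 1
26 = 3·7 + 5, so a_3 = 3
7 = 1·5 + 2, so a_4 = 1
5 = 2·2 + 1, so a_5 = 2

2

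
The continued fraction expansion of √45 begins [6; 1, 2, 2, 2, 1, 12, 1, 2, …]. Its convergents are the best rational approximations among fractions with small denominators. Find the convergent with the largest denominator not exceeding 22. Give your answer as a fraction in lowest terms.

a_0 = 6: 6/1  (≤ bound)
a_1 = 1: 7/1  (≤ bound)
a_2 = 2: 20/3  (≤ bound)
a_3 = 2: 47/7  (≤ bound)
a_4 = 2: 114/17  (≤ bound)
a_5 = 1: 161/24  (> 22, stop)

114/17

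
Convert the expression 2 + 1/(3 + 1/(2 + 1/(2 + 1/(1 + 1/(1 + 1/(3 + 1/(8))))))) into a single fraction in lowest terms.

a_0 = 2: 2/1
a_1 = 3: 7/3
a_2 = 2: 16/7
a_3 = 2: 39/17
a_4 = 1: 55/24
a_5 = 1: 94/41
a_6 = 3: 337/147
a_7 = 8: 2790/1217

2790/1217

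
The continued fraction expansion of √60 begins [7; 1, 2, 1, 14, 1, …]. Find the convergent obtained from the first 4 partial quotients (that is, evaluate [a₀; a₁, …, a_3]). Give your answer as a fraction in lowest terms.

31/4

a_0 = 7: 7/1
a_1 = 1: 8/1
a_2 = 2: 23/3
a_3 = 1: 31/4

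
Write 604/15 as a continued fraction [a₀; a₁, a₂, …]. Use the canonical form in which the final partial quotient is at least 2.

Repeatedly divide and take the remainder:
604 ÷ 15 → quotient 40, remainder 4
15 ÷ 4 → quotient 3, remainder 3
4 ÷ 3 → quotient 1, remainder 1
3 ÷ 1 → quotient 3, remainder 0

[40; 3, 1, 3]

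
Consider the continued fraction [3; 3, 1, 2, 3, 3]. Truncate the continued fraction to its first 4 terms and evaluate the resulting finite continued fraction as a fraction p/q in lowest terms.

Collapse the nested fraction from the inside out:
Start with 2.
1 + 1/(2/1) = 1 + 1/2 = 3/2
3 + 1/(3/2) = 3 + 2/3 = 11/3
3 + 1/(11/3) = 3 + 3/11 = 36/11

36/11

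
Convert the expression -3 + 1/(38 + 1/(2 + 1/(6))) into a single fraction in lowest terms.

-1487/500

a_0 = -3: -3/1
a_1 = 38: -113/38
a_2 = 2: -229/77
a_3 = 6: -1487/500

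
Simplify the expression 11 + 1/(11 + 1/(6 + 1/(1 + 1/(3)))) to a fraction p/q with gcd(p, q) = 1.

Start with 3.
1 + 1/(3/1) = 1 + 1/3 = 4/3
6 + 1/(4/3) = 6 + 3/4 = 27/4
11 + 1/(27/4) = 11 + 4/27 = 301/27
11 + 1/(301/27) = 11 + 27/301 = 3338/301

3338/301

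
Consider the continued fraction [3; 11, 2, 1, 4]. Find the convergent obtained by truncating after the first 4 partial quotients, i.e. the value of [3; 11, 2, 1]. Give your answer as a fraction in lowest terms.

Build up convergents one term at a time:
a_0 = 3: 3/1
a_1 = 11: 34/11
a_2 = 2: 71/23
a_3 = 1: 105/34

105/34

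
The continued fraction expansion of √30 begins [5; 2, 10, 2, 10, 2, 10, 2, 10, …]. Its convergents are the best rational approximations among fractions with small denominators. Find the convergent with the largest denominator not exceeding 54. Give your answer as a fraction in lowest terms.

List convergents until the denominator exceeds the bound:
a_0 = 5: 5/1  (≤ bound)
a_1 = 2: 11/2  (≤ bound)
a_2 = 10: 115/21  (≤ bound)
a_3 = 2: 241/44  (≤ bound)
a_4 = 10: 2525/461  (> 54, stop)

241/44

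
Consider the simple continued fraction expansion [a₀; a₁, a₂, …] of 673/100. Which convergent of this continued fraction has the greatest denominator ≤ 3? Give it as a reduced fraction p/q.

a_0 = 6: 6/1  (≤ bound)
a_1 = 1: 7/1  (≤ bound)
a_2 = 2: 20/3  (≤ bound)
a_3 = 1: 27/4  (> 3, stop)

20/3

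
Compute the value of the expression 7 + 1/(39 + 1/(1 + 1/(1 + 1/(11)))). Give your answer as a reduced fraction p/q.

6386/909

a_0 = 7: 7/1
a_1 = 39: 274/39
a_2 = 1: 281/40
a_3 = 1: 555/79
a_4 = 11: 6386/909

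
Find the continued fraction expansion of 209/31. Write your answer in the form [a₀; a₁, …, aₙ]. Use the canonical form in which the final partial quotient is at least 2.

[6; 1, 2, 1, 7]

Run the Euclidean algorithm, recording each quotient:
209 ÷ 31 → quotient 6, remainder 23
31 ÷ 23 → quotient 1, remainder 8
23 ÷ 8 → quotient 2, remainder 7
8 ÷ 7 → quotient 1, remainder 1
7 ÷ 1 → quotient 7, remainder 0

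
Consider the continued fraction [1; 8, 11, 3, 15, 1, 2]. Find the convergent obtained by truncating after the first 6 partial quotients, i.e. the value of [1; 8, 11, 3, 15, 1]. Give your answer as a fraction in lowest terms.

a_0 = 1: 1/1
a_1 = 8: 9/8
a_2 = 11: 100/89
a_3 = 3: 309/275
a_4 = 15: 4735/4214
a_5 = 1: 5044/4489

5044/4489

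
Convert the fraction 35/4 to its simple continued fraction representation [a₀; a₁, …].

[8; 1, 3]

35 ÷ 4 → quotient 8, remainder 3
4 ÷ 3 → quotient 1, remainder 1
3 ÷ 1 → quotient 3, remainder 0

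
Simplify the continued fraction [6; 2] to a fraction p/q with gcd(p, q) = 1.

13/2

Use the convergent recurrence hₖ = aₖ·hₖ₋₁ + hₖ₋₂ (and likewise for the denominators kₖ):
a_0 = 6: 6/1
a_1 = 2: 13/2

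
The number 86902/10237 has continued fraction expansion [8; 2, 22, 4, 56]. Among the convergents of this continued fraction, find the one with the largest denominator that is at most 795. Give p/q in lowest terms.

List convergents until the denominator exceeds the bound:
a_0 = 8: 8/1  (≤ bound)
a_1 = 2: 17/2  (≤ bound)
a_2 = 22: 382/45  (≤ bound)
a_3 = 4: 1545/182  (≤ bound)
a_4 = 56: 86902/10237  (> 795, stop)

1545/182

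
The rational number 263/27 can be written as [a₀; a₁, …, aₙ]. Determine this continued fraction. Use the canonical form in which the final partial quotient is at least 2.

Repeatedly divide and take the remainder:
⌊263/27⌋ = 9, remainder 20
⌊27/20⌋ = 1, remainder 7
⌊20/7⌋ = 2, remainder 6
⌊7/6⌋ = 1, remainder 1
⌊6/1⌋ = 6, remainder 0

[9; 1, 2, 1, 6]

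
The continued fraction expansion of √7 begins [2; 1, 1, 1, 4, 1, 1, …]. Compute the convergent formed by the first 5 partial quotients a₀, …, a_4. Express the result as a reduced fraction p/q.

Start with 4.
1 + 1/(4/1) = 1 + 1/4 = 5/4
1 + 1/(5/4) = 1 + 4/5 = 9/5
1 + 1/(9/5) = 1 + 5/9 = 14/9
2 + 1/(14/9) = 2 + 9/14 = 37/14

37/14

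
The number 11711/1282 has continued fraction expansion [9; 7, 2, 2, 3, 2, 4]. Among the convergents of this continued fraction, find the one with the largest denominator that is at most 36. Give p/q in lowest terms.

137/15

a_0 = 9: 9/1  (≤ bound)
a_1 = 7: 64/7  (≤ bound)
a_2 = 2: 137/15  (≤ bound)
a_3 = 2: 338/37  (> 36, stop)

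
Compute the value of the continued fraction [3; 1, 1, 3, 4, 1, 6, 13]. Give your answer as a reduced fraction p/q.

a_0 = 3: 3/1
a_1 = 1: 4/1
a_2 = 1: 7/2
a_3 = 3: 25/7
a_4 = 4: 107/30
a_5 = 1: 132/37
a_6 = 6: 899/252
a_7 = 13: 11819/3313

11819/3313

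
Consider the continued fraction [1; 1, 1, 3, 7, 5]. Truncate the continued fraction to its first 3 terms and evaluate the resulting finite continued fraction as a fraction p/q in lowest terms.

Compute successive convergents:
a_0 = 1: 1/1
a_1 = 1: 2/1
a_2 = 1: 3/2

3/2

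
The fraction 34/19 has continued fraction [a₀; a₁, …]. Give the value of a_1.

1

⌊34/19⌋ = 1, remainder 15
⌊19/15⌋ = 1, remainder 4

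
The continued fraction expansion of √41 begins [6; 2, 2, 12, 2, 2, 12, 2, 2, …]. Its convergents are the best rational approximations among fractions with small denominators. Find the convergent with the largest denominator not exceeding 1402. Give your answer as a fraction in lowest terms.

2049/320

List convergents until the denominator exceeds the bound:
a_0 = 6: 6/1  (≤ bound)
a_1 = 2: 13/2  (≤ bound)
a_2 = 2: 32/5  (≤ bound)
a_3 = 12: 397/62  (≤ bound)
a_4 = 2: 826/129  (≤ bound)
a_5 = 2: 2049/320  (≤ bound)
a_6 = 12: 25414/3969  (> 1402, stop)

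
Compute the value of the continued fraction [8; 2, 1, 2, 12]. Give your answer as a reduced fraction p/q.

Start with 12.
2 + 1/(12/1) = 2 + 1/12 = 25/12
1 + 1/(25/12) = 1 + 12/25 = 37/25
2 + 1/(37/25) = 2 + 25/37 = 99/37
8 + 1/(99/37) = 8 + 37/99 = 829/99

829/99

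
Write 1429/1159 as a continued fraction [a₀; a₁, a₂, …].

[1; 4, 3, 2, 2, 1, 1, 6]

1429 ÷ 1159 → quotient 1, remainder 270
1159 ÷ 270 → quotient 4, remainder 79
270 ÷ 79 → quotient 3, remainder 33
79 ÷ 33 → quotient 2, remainder 13
33 ÷ 13 → quotient 2, remainder 7
13 ÷ 7 → quotient 1, remainder 6
7 ÷ 6 → quotient 1, remainder 1
6 ÷ 1 → quotient 6, remainder 0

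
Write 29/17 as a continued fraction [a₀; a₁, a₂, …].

[1; 1, 2, 2, 2]

Apply division with remainder until the remainder is 0:
⌊29/17⌋ = 1, remainder 12
⌊17/12⌋ = 1, remainder 5
⌊12/5⌋ = 2, remainder 2
⌊5/2⌋ = 2, remainder 1
⌊2/1⌋ = 2, remainder 0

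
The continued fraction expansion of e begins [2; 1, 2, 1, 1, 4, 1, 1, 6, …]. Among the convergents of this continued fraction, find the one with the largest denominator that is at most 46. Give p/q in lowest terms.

a_0 = 2: 2/1  (≤ bound)
a_1 = 1: 3/1  (≤ bound)
a_2 = 2: 8/3  (≤ bound)
a_3 = 1: 11/4  (≤ bound)
a_4 = 1: 19/7  (≤ bound)
a_5 = 4: 87/32  (≤ bound)
a_6 = 1: 106/39  (≤ bound)
a_7 = 1: 193/71  (> 46, stop)

106/39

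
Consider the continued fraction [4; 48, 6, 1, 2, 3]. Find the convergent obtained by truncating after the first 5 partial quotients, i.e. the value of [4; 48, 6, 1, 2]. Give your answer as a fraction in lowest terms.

3872/963

Collapse the nested fraction from the inside out:
Start with 2.
1 + 1/(2/1) = 1 + 1/2 = 3/2
6 + 1/(3/2) = 6 + 2/3 = 20/3
48 + 1/(20/3) = 48 + 3/20 = 963/20
4 + 1/(963/20) = 4 + 20/963 = 3872/963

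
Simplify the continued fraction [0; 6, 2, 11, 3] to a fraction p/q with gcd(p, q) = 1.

a_0 = 0: 0/1
a_1 = 6: 1/6
a_2 = 2: 2/13
a_3 = 11: 23/149
a_4 = 3: 71/460

71/460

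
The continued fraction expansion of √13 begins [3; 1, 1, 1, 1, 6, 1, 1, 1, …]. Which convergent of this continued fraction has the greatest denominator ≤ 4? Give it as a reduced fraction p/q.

11/3

a_0 = 3: 3/1  (≤ bound)
a_1 = 1: 4/1  (≤ bound)
a_2 = 1: 7/2  (≤ bound)
a_3 = 1: 11/3  (≤ bound)
a_4 = 1: 18/5  (> 4, stop)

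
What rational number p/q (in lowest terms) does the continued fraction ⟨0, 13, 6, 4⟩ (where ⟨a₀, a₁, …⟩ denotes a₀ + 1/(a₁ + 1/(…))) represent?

25/329

a_0 = 0: 0/1
a_1 = 13: 1/13
a_2 = 6: 6/79
a_3 = 4: 25/329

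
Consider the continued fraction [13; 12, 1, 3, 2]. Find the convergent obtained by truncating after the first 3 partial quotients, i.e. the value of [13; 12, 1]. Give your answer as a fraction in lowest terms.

170/13

Use the convergent recurrence hₖ = aₖ·hₖ₋₁ + hₖ₋₂ (and likewise for the denominators kₖ):
a_0 = 13: 13/1
a_1 = 12: 157/12
a_2 = 1: 170/13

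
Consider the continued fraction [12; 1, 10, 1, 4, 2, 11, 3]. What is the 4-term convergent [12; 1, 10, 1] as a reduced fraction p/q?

155/12

Starting at the tail and folding back:
Start with 1.
10 + 1/(1/1) = 10 + 1/1 = 11/1
1 + 1/(11/1) = 1 + 1/11 = 12/11
12 + 1/(12/11) = 12 + 11/12 = 155/12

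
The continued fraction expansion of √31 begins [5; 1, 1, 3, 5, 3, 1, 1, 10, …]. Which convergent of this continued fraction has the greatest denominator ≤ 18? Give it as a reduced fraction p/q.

39/7

a_0 = 5: 5/1  (≤ bound)
a_1 = 1: 6/1  (≤ bound)
a_2 = 1: 11/2  (≤ bound)
a_3 = 3: 39/7  (≤ bound)
a_4 = 5: 206/37  (> 18, stop)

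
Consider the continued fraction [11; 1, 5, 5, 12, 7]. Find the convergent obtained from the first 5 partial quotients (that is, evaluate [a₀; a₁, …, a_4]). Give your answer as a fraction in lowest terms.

a_0 = 11: 11/1
a_1 = 1: 12/1
a_2 = 5: 71/6
a_3 = 5: 367/31
a_4 = 12: 4475/378

4475/378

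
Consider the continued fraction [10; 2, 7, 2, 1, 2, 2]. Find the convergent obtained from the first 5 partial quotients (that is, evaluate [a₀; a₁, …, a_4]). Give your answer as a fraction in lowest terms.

492/47

Compute successive convergents:
a_0 = 10: 10/1
a_1 = 2: 21/2
a_2 = 7: 157/15
a_3 = 2: 335/32
a_4 = 1: 492/47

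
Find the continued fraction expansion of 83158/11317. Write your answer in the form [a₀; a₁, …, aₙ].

83158 ÷ 11317 → quotient 7, remainder 3939
11317 ÷ 3939 → quotient 2, remainder 3439
3939 ÷ 3439 → quotient 1, remainder 500
3439 ÷ 500 → quotient 6, remainder 439
500 ÷ 439 → quotient 1, remainder 61
439 ÷ 61 → quotient 7, remainder 12
61 ÷ 12 → quotient 5, remainder 1
12 ÷ 1 → quotient 12, remainder 0

[7; 2, 1, 6, 1, 7, 5, 12]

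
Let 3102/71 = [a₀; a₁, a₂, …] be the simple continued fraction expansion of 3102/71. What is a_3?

3102 ÷ 71 → quotient 43, remainder 49
71 ÷ 49 → quotient 1, remainder 22
49 ÷ 22 → quotient 2, remainder 5
22 ÷ 5 → quotient 4, remainder 2

4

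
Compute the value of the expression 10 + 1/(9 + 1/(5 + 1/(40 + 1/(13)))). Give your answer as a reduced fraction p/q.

Start with 13.
40 + 1/(13/1) = 40 + 1/13 = 521/13
5 + 1/(521/13) = 5 + 13/521 = 2618/521
9 + 1/(2618/521) = 9 + 521/2618 = 24083/2618
10 + 1/(24083/2618) = 10 + 2618/24083 = 243448/24083

243448/24083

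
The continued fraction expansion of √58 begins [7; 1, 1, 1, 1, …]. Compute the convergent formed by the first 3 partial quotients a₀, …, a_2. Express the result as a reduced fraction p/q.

15/2

Build up convergents one term at a time:
a_0 = 7: 7/1
a_1 = 1: 8/1
a_2 = 1: 15/2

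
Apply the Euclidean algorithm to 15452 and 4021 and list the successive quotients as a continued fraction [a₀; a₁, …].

[3; 1, 5, 2, 1, 3, 6, 9]

Run the Euclidean algorithm, recording each quotient:
15452 = 3·4021 + 3389, so a_0 = 3
4021 = 1·3389 + 632, so a_1 = 1
3389 = 5·632 + 229, so a_2 = 5
632 = 2·229 + 174, so a_3 = 2
229 = 1·174 + 55, so a_4 = 1
174 = 3·55 + 9, so a_5 = 3
55 = 6·9 + 1, so a_6 = 6
9 = 9·1 + 0, so a_7 = 9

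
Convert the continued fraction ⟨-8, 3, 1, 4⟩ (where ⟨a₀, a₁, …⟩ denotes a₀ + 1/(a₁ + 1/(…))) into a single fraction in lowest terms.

Start with 4.
1 + 1/(4/1) = 1 + 1/4 = 5/4
3 + 1/(5/4) = 3 + 4/5 = 19/5
-8 + 1/(19/5) = -8 + 5/19 = -147/19

-147/19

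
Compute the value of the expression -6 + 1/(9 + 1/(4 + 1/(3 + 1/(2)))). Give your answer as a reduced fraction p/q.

Start with 2.
3 + 1/(2/1) = 3 + 1/2 = 7/2
4 + 1/(7/2) = 4 + 2/7 = 30/7
9 + 1/(30/7) = 9 + 7/30 = 277/30
-6 + 1/(277/30) = -6 + 30/277 = -1632/277

-1632/277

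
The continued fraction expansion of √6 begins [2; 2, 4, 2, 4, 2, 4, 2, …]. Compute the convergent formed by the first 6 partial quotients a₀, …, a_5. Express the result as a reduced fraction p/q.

485/198

Collapse the nested fraction from the inside out:
Start with 2.
4 + 1/(2/1) = 4 + 1/2 = 9/2
2 + 1/(9/2) = 2 + 2/9 = 20/9
4 + 1/(20/9) = 4 + 9/20 = 89/20
2 + 1/(89/20) = 2 + 20/89 = 198/89
2 + 1/(198/89) = 2 + 89/198 = 485/198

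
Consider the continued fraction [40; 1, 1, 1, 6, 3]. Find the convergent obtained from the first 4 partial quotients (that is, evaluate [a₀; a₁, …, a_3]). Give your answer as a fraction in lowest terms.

Collapse the nested fraction from the inside out:
Start with 1.
1 + 1/(1/1) = 1 + 1/1 = 2/1
1 + 1/(2/1) = 1 + 1/2 = 3/2
40 + 1/(3/2) = 40 + 2/3 = 122/3

122/3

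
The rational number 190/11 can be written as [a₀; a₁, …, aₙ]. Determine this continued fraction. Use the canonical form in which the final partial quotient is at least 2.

[17; 3, 1, 2]

Run the Euclidean algorithm, recording each quotient:
190 = 17·11 + 3, so a_0 = 17
11 = 3·3 + 2, so a_1 = 3
3 = 1·2 + 1, so a_2 = 1
2 = 2·1 + 0, so a_3 = 2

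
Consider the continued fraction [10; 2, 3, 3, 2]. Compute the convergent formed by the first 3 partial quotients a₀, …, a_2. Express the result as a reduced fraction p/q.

Build up convergents one term at a time:
a_0 = 10: 10/1
a_1 = 2: 21/2
a_2 = 3: 73/7

73/7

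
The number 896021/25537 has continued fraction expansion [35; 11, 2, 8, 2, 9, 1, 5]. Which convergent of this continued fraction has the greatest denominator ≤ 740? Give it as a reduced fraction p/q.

14491/413

List convergents until the denominator exceeds the bound:
a_0 = 35: 35/1  (≤ bound)
a_1 = 11: 386/11  (≤ bound)
a_2 = 2: 807/23  (≤ bound)
a_3 = 8: 6842/195  (≤ bound)
a_4 = 2: 14491/413  (≤ bound)
a_5 = 9: 137261/3912  (> 740, stop)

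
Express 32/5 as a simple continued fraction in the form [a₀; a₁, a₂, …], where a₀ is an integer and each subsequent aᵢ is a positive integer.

[6; 2, 2]

32 = 6·5 + 2, so a_0 = 6
5 = 2·2 + 1, so a_1 = 2
2 = 2·1 + 0, so a_2 = 2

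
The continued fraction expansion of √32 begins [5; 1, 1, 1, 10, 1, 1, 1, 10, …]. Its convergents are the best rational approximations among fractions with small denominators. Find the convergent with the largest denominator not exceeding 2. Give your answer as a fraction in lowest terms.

a_0 = 5: 5/1  (≤ bound)
a_1 = 1: 6/1  (≤ bound)
a_2 = 1: 11/2  (≤ bound)
a_3 = 1: 17/3  (> 2, stop)

11/2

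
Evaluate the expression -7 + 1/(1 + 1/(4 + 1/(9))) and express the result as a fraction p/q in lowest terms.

-285/46

Collapse the nested fraction from the inside out:
Start with 9.
4 + 1/(9/1) = 4 + 1/9 = 37/9
1 + 1/(37/9) = 1 + 9/37 = 46/37
-7 + 1/(46/37) = -7 + 37/46 = -285/46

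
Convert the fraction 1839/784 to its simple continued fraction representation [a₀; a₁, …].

[2; 2, 1, 8, 2, 1, 9]

1839 ÷ 784 → quotient 2, remainder 271
784 ÷ 271 → quotient 2, remainder 242
271 ÷ 242 → quotient 1, remainder 29
242 ÷ 29 → quotient 8, remainder 10
29 ÷ 10 → quotient 2, remainder 9
10 ÷ 9 → quotient 1, remainder 1
9 ÷ 1 → quotient 9, remainder 0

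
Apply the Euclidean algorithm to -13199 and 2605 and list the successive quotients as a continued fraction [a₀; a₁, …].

[-6; 1, 13, 1, 33, 1, 4]

Apply division with remainder until the remainder is 0:
⌊-13199/2605⌋ = -6, remainder 2431
⌊2605/2431⌋ = 1, remainder 174
⌊2431/174⌋ = 13, remainder 169
⌊174/169⌋ = 1, remainder 5
⌊169/5⌋ = 33, remainder 4
⌊5/4⌋ = 1, remainder 1
⌊4/1⌋ = 4, remainder 0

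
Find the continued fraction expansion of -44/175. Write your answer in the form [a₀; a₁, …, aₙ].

[-1; 1, 2, 1, 43]

⌊-44/175⌋ = -1, remainder 131
⌊175/131⌋ = 1, remainder 44
⌊131/44⌋ = 2, remainder 43
⌊44/43⌋ = 1, remainder 1
⌊43/1⌋ = 43, remainder 0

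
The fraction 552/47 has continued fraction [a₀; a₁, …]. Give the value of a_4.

11

Apply division with remainder until the remainder is 0:
552 = 11·47 + 35, so a_0 = 11
47 = 1·35 + 12, so a_1 = 1
35 = 2·12 + 11, so a_2 = 2
12 = 1·11 + 1, so a_3 = 1
11 = 11·1 + 0, so a_4 = 11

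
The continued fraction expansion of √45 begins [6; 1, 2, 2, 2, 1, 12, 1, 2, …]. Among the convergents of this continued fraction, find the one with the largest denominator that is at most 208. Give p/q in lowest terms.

161/24

a_0 = 6: 6/1  (≤ bound)
a_1 = 1: 7/1  (≤ bound)
a_2 = 2: 20/3  (≤ bound)
a_3 = 2: 47/7  (≤ bound)
a_4 = 2: 114/17  (≤ bound)
a_5 = 1: 161/24  (≤ bound)
a_6 = 12: 2046/305  (> 208, stop)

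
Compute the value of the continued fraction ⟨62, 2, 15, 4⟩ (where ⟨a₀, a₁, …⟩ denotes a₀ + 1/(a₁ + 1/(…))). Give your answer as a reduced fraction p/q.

7873/126

a_0 = 62: 62/1
a_1 = 2: 125/2
a_2 = 15: 1937/31
a_3 = 4: 7873/126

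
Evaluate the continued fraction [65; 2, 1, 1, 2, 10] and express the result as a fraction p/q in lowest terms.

8827/135

Start with 10.
2 + 1/(10/1) = 2 + 1/10 = 21/10
1 + 1/(21/10) = 1 + 10/21 = 31/21
1 + 1/(31/21) = 1 + 21/31 = 52/31
2 + 1/(52/31) = 2 + 31/52 = 135/52
65 + 1/(135/52) = 65 + 52/135 = 8827/135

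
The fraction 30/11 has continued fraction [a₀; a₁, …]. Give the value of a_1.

1

Repeatedly divide and take the remainder:
30 = 2·11 + 8, so a_0 = 2
11 = 1·8 + 3, so a_1 = 1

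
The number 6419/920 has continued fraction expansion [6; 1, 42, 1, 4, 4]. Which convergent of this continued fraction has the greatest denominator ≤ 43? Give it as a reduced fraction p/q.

300/43

List convergents until the denominator exceeds the bound:
a_0 = 6: 6/1  (≤ bound)
a_1 = 1: 7/1  (≤ bound)
a_2 = 42: 300/43  (≤ bound)
a_3 = 1: 307/44  (> 43, stop)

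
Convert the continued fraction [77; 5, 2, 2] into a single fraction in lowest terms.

2084/27

Starting at the tail and folding back:
Start with 2.
2 + 1/(2/1) = 2 + 1/2 = 5/2
5 + 1/(5/2) = 5 + 2/5 = 27/5
77 + 1/(27/5) = 77 + 5/27 = 2084/27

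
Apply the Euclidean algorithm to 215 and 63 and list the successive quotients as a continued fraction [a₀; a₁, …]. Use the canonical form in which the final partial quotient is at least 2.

[3; 2, 2, 2, 1, 3]

215 = 3·63 + 26, so a_0 = 3
63 = 2·26 + 11, so a_1 = 2
26 = 2·11 + 4, so a_2 = 2
11 = 2·4 + 3, so a_3 = 2
4 = 1·3 + 1, so a_4 = 1
3 = 3·1 + 0, so a_5 = 3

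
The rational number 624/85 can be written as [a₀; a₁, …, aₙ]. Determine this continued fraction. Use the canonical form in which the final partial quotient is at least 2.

Repeatedly divide and take the remainder:
⌊624/85⌋ = 7, remainder 29
⌊85/29⌋ = 2, remainder 27
⌊29/27⌋ = 1, remainder 2
⌊27/2⌋ = 13, remainder 1
⌊2/1⌋ = 2, remainder 0

[7; 2, 1, 13, 2]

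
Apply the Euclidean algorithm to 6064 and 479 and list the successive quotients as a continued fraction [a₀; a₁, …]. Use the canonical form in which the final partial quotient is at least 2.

⌊6064/479⌋ = 12, remainder 316
⌊479/316⌋ = 1, remainder 163
⌊316/163⌋ = 1, remainder 153
⌊163/153⌋ = 1, remainder 10
⌊153/10⌋ = 15, remainder 3
⌊10/3⌋ = 3, remainder 1
⌊3/1⌋ = 3, remainder 0

[12; 1, 1, 1, 15, 3, 3]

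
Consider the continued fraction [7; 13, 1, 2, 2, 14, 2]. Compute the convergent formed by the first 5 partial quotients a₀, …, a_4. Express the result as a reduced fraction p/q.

679/96

Start with 2.
2 + 1/(2/1) = 2 + 1/2 = 5/2
1 + 1/(5/2) = 1 + 2/5 = 7/5
13 + 1/(7/5) = 13 + 5/7 = 96/7
7 + 1/(96/7) = 7 + 7/96 = 679/96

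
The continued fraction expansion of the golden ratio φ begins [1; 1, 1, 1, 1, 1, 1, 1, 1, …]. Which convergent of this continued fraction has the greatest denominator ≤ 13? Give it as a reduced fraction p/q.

21/13

a_0 = 1: 1/1  (≤ bound)
a_1 = 1: 2/1  (≤ bound)
a_2 = 1: 3/2  (≤ bound)
a_3 = 1: 5/3  (≤ bound)
a_4 = 1: 8/5  (≤ bound)
a_5 = 1: 13/8  (≤ bound)
a_6 = 1: 21/13  (≤ bound)
a_7 = 1: 34/21  (> 13, stop)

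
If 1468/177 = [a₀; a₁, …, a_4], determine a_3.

1468 ÷ 177 → quotient 8, remainder 52
177 ÷ 52 → quotient 3, remainder 21
52 ÷ 21 → quotient 2, remainder 10
21 ÷ 10 → quotient 2, remainder 1

2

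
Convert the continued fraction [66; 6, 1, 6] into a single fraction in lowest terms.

3175/48

Starting at the tail and folding back:
Start with 6.
1 + 1/(6/1) = 1 + 1/6 = 7/6
6 + 1/(7/6) = 6 + 6/7 = 48/7
66 + 1/(48/7) = 66 + 7/48 = 3175/48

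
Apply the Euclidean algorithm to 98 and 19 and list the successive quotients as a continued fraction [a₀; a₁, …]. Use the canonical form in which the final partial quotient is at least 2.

[5; 6, 3]

Repeatedly divide and take the remainder:
98 ÷ 19 → quotient 5, remainder 3
19 ÷ 3 → quotient 6, remainder 1
3 ÷ 1 → quotient 3, remainder 0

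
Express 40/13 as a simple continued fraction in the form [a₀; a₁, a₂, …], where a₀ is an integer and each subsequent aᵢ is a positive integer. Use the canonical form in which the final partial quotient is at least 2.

[3; 13]

⌊40/13⌋ = 3, remainder 1
⌊13/1⌋ = 13, remainder 0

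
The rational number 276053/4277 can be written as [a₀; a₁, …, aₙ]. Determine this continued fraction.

[64; 1, 1, 5, 4, 3, 2, 12]

Run the Euclidean algorithm, recording each quotient:
276053 ÷ 4277 → quotient 64, remainder 2325
4277 ÷ 2325 → quotient 1, remainder 1952
2325 ÷ 1952 → quotient 1, remainder 373
1952 ÷ 373 → quotient 5, remainder 87
373 ÷ 87 → quotient 4, remainder 25
87 ÷ 25 → quotient 3, remainder 12
25 ÷ 12 → quotient 2, remainder 1
12 ÷ 1 → quotient 12, remainder 0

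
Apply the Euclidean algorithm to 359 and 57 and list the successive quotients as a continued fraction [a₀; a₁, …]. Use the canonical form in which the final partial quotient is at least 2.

Repeatedly divide and take the remainder:
359 ÷ 57 → quotient 6, remainder 17
57 ÷ 17 → quotient 3, remainder 6
17 ÷ 6 → quotient 2, remainder 5
6 ÷ 5 → quotient 1, remainder 1
5 ÷ 1 → quotient 5, remainder 0

[6; 3, 2, 1, 5]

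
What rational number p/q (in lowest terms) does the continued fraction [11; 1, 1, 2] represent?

Starting at the tail and folding back:
Start with 2.
1 + 1/(2/1) = 1 + 1/2 = 3/2
1 + 1/(3/2) = 1 + 2/3 = 5/3
11 + 1/(5/3) = 11 + 3/5 = 58/5

58/5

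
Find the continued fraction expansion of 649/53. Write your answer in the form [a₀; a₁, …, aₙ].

[12; 4, 13]

649 ÷ 53 → quotient 12, remainder 13
53 ÷ 13 → quotient 4, remainder 1
13 ÷ 1 → quotient 13, remainder 0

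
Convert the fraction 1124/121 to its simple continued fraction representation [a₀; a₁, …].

1124 = 9·121 + 35, so a_0 = 9
121 = 3·35 + 16, so a_1 = 3
35 = 2·16 + 3, so a_2 = 2
16 = 5·3 + 1, so a_3 = 5
3 = 3·1 + 0, so a_4 = 3

[9; 3, 2, 5, 3]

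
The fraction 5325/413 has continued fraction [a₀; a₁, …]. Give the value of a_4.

1

⌊5325/413⌋ = 12, remainder 369
⌊413/369⌋ = 1, remainder 44
⌊369/44⌋ = 8, remainder 17
⌊44/17⌋ = 2, remainder 10
⌊17/10⌋ = 1, remainder 7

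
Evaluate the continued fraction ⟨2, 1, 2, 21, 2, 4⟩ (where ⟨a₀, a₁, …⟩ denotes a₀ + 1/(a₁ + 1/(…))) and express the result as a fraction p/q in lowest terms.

Work from the innermost term outward:
Start with 4.
2 + 1/(4/1) = 2 + 1/4 = 9/4
21 + 1/(9/4) = 21 + 4/9 = 193/9
2 + 1/(193/9) = 2 + 9/193 = 395/193
1 + 1/(395/193) = 1 + 193/395 = 588/395
2 + 1/(588/395) = 2 + 395/588 = 1571/588

1571/588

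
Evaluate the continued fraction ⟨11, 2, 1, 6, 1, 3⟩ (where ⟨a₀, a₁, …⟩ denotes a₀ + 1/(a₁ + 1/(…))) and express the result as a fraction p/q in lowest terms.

Starting at the tail and folding back:
Start with 3.
1 + 1/(3/1) = 1 + 1/3 = 4/3
6 + 1/(4/3) = 6 + 3/4 = 27/4
1 + 1/(27/4) = 1 + 4/27 = 31/27
2 + 1/(31/27) = 2 + 27/31 = 89/31
11 + 1/(89/31) = 11 + 31/89 = 1010/89

1010/89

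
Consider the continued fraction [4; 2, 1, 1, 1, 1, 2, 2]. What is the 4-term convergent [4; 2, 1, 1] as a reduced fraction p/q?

22/5

Compute successive convergents:
a_0 = 4: 4/1
a_1 = 2: 9/2
a_2 = 1: 13/3
a_3 = 1: 22/5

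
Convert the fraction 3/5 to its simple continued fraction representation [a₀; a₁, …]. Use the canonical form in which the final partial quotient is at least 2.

⌊3/5⌋ = 0, remainder 3
⌊5/3⌋ = 1, remainder 2
⌊3/2⌋ = 1, remainder 1
⌊2/1⌋ = 2, remainder 0

[0; 1, 1, 2]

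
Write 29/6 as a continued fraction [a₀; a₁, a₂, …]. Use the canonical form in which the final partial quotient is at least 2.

29 ÷ 6 → quotient 4, remainder 5
6 ÷ 5 → quotient 1, remainder 1
5 ÷ 1 → quotient 5, remainder 0

[4; 1, 5]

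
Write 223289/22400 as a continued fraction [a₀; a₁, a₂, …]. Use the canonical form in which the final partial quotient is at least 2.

[9; 1, 30, 1, 1, 50, 3, 2]

223289 ÷ 22400 → quotient 9, remainder 21689
22400 ÷ 21689 → quotient 1, remainder 711
21689 ÷ 711 → quotient 30, remainder 359
711 ÷ 359 → quotient 1, remainder 352
359 ÷ 352 → quotient 1, remainder 7
352 ÷ 7 → quotient 50, remainder 2
7 ÷ 2 → quotient 3, remainder 1
2 ÷ 1 → quotient 2, remainder 0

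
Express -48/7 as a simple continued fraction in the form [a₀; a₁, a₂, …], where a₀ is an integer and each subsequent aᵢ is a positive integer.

-48 ÷ 7 → quotient -7, remainder 1
7 ÷ 1 → quotient 7, remainder 0

[-7; 7]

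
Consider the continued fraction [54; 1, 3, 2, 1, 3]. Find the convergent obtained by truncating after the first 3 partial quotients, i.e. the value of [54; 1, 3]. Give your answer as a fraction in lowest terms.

Start with 3.
1 + 1/(3/1) = 1 + 1/3 = 4/3
54 + 1/(4/3) = 54 + 3/4 = 219/4

219/4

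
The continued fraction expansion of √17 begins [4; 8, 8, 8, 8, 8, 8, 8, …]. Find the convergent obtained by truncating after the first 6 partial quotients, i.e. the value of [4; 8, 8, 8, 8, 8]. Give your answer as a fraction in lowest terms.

143649/34840

Collapse the nested fraction from the inside out:
Start with 8.
8 + 1/(8/1) = 8 + 1/8 = 65/8
8 + 1/(65/8) = 8 + 8/65 = 528/65
8 + 1/(528/65) = 8 + 65/528 = 4289/528
8 + 1/(4289/528) = 8 + 528/4289 = 34840/4289
4 + 1/(34840/4289) = 4 + 4289/34840 = 143649/34840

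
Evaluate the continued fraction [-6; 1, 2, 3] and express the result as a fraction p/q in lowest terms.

a_0 = -6: -6/1
a_1 = 1: -5/1
a_2 = 2: -16/3
a_3 = 3: -53/10

-53/10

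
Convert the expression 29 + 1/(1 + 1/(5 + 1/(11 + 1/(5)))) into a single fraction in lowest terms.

10174/341

Starting at the tail and folding back:
Start with 5.
11 + 1/(5/1) = 11 + 1/5 = 56/5
5 + 1/(56/5) = 5 + 5/56 = 285/56
1 + 1/(285/56) = 1 + 56/285 = 341/285
29 + 1/(341/285) = 29 + 285/341 = 10174/341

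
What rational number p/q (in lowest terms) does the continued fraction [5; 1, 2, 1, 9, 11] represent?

a_0 = 5: 5/1
a_1 = 1: 6/1
a_2 = 2: 17/3
a_3 = 1: 23/4
a_4 = 9: 224/39
a_5 = 11: 2487/433

2487/433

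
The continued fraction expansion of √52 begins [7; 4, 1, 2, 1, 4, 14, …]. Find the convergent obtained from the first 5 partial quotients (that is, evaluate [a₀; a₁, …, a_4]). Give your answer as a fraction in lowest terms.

137/19

a_0 = 7: 7/1
a_1 = 4: 29/4
a_2 = 1: 36/5
a_3 = 2: 101/14
a_4 = 1: 137/19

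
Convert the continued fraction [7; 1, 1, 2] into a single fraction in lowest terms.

a_0 = 7: 7/1
a_1 = 1: 8/1
a_2 = 1: 15/2
a_3 = 2: 38/5

38/5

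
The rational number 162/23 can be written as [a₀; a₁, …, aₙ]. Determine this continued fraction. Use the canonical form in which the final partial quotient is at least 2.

[7; 23]

Apply division with remainder until the remainder is 0:
162 = 7·23 + 1, so a_0 = 7
23 = 23·1 + 0, so a_1 = 23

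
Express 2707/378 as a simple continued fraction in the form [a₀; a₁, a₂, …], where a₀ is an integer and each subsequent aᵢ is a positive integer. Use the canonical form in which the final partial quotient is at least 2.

2707 ÷ 378 → quotient 7, remainder 61
378 ÷ 61 → quotient 6, remainder 12
61 ÷ 12 → quotient 5, remainder 1
12 ÷ 1 → quotient 12, remainder 0

[7; 6, 5, 12]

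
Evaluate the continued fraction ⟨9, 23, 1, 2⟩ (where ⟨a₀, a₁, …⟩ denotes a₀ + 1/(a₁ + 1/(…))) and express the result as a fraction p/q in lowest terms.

Start with 2.
1 + 1/(2/1) = 1 + 1/2 = 3/2
23 + 1/(3/2) = 23 + 2/3 = 71/3
9 + 1/(71/3) = 9 + 3/71 = 642/71

642/71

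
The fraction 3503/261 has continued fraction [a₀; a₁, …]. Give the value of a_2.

2

Run the Euclidean algorithm, recording each quotient:
⌊3503/261⌋ = 13, remainder 110
⌊261/110⌋ = 2, remainder 41
⌊110/41⌋ = 2, remainder 28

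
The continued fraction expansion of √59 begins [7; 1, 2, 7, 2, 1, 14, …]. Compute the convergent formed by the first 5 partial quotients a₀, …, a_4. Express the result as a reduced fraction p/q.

361/47

Start with 2.
7 + 1/(2/1) = 7 + 1/2 = 15/2
2 + 1/(15/2) = 2 + 2/15 = 32/15
1 + 1/(32/15) = 1 + 15/32 = 47/32
7 + 1/(47/32) = 7 + 32/47 = 361/47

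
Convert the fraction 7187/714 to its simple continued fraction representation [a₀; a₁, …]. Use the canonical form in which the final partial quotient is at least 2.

[10; 15, 5, 4, 2]

7187 = 10·714 + 47, so a_0 = 10
714 = 15·47 + 9, so a_1 = 15
47 = 5·9 + 2, so a_2 = 5
9 = 4·2 + 1, so a_3 = 4
2 = 2·1 + 0, so a_4 = 2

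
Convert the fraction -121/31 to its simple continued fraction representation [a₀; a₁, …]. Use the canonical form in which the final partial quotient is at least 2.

[-4; 10, 3]

Run the Euclidean algorithm, recording each quotient:
⌊-121/31⌋ = -4, remainder 3
⌊31/3⌋ = 10, remainder 1
⌊3/1⌋ = 3, remainder 0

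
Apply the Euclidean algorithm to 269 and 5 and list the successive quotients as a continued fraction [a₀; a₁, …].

Run the Euclidean algorithm, recording each quotient:
⌊269/5⌋ = 53, remainder 4
⌊5/4⌋ = 1, remainder 1
⌊4/1⌋ = 4, remainder 0

[53; 1, 4]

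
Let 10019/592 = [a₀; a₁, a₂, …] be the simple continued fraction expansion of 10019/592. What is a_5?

⌊10019/592⌋ = 16, remainder 547
⌊592/547⌋ = 1, remainder 45
⌊547/45⌋ = 12, remainder 7
⌊45/7⌋ = 6, remainder 3
⌊7/3⌋ = 2, remainder 1
⌊3/1⌋ = 3, remainder 0

3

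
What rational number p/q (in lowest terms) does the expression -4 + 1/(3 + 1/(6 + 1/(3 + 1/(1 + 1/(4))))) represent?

-1385/376

Start with 4.
1 + 1/(4/1) = 1 + 1/4 = 5/4
3 + 1/(5/4) = 3 + 4/5 = 19/5
6 + 1/(19/5) = 6 + 5/19 = 119/19
3 + 1/(119/19) = 3 + 19/119 = 376/119
-4 + 1/(376/119) = -4 + 119/376 = -1385/376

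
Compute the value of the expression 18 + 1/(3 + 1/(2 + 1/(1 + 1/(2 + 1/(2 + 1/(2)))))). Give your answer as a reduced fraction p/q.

2836/155

Use the convergent recurrence hₖ = aₖ·hₖ₋₁ + hₖ₋₂ (and likewise for the denominators kₖ):
a_0 = 18: 18/1
a_1 = 3: 55/3
a_2 = 2: 128/7
a_3 = 1: 183/10
a_4 = 2: 494/27
a_5 = 2: 1171/64
a_6 = 2: 2836/155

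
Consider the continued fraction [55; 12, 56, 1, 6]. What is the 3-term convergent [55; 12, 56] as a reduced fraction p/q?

a_0 = 55: 55/1
a_1 = 12: 661/12
a_2 = 56: 37071/673

37071/673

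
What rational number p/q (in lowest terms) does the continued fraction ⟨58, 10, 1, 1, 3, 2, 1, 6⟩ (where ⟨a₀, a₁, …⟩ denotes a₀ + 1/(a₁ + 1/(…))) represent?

94520/1627

Build up convergents one term at a time:
a_0 = 58: 58/1
a_1 = 10: 581/10
a_2 = 1: 639/11
a_3 = 1: 1220/21
a_4 = 3: 4299/74
a_5 = 2: 9818/169
a_6 = 1: 14117/243
a_7 = 6: 94520/1627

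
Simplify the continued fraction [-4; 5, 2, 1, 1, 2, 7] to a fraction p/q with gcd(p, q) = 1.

a_0 = -4: -4/1
a_1 = 5: -19/5
a_2 = 2: -42/11
a_3 = 1: -61/16
a_4 = 1: -103/27
a_5 = 2: -267/70
a_6 = 7: -1972/517

-1972/517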